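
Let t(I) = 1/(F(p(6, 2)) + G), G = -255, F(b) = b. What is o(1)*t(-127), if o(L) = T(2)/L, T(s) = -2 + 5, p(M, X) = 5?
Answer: -3/250 ≈ -0.012000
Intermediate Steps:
T(s) = 3
o(L) = 3/L
t(I) = -1/250 (t(I) = 1/(5 - 255) = 1/(-250) = -1/250)
o(1)*t(-127) = (3/1)*(-1/250) = (3*1)*(-1/250) = 3*(-1/250) = -3/250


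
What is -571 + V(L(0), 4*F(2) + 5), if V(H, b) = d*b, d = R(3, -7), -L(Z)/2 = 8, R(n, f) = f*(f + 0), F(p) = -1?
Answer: -522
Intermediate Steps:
R(n, f) = f² (R(n, f) = f*f = f²)
L(Z) = -16 (L(Z) = -2*8 = -16)
d = 49 (d = (-7)² = 49)
V(H, b) = 49*b
-571 + V(L(0), 4*F(2) + 5) = -571 + 49*(4*(-1) + 5) = -571 + 49*(-4 + 5) = -571 + 49*1 = -571 + 49 = -522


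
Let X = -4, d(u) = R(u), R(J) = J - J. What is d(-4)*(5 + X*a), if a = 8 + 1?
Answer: 0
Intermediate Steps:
R(J) = 0
d(u) = 0
a = 9
d(-4)*(5 + X*a) = 0*(5 - 4*9) = 0*(5 - 36) = 0*(-31) = 0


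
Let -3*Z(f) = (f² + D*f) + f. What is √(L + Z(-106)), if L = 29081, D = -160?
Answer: √177459/3 ≈ 140.42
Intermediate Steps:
Z(f) = 53*f - f²/3 (Z(f) = -((f² - 160*f) + f)/3 = -(f² - 159*f)/3 = 53*f - f²/3)
√(L + Z(-106)) = √(29081 + (⅓)*(-106)*(159 - 1*(-106))) = √(29081 + (⅓)*(-106)*(159 + 106)) = √(29081 + (⅓)*(-106)*265) = √(29081 - 28090/3) = √(59153/3) = √177459/3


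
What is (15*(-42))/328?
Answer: -315/164 ≈ -1.9207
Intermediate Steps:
(15*(-42))/328 = -630*1/328 = -315/164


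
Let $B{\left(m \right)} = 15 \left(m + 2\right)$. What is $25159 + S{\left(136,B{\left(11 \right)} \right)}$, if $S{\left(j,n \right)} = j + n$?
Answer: $25490$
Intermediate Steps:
$B{\left(m \right)} = 30 + 15 m$ ($B{\left(m \right)} = 15 \left(2 + m\right) = 30 + 15 m$)
$25159 + S{\left(136,B{\left(11 \right)} \right)} = 25159 + \left(136 + \left(30 + 15 \cdot 11\right)\right) = 25159 + \left(136 + \left(30 + 165\right)\right) = 25159 + \left(136 + 195\right) = 25159 + 331 = 25490$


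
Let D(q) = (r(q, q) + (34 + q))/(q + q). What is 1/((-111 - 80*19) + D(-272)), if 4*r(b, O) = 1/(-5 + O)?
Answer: -602752/982824807 ≈ -0.00061329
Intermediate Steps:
r(b, O) = 1/(4*(-5 + O))
D(q) = (34 + q + 1/(4*(-5 + q)))/(2*q) (D(q) = (1/(4*(-5 + q)) + (34 + q))/(q + q) = (34 + q + 1/(4*(-5 + q)))/((2*q)) = (34 + q + 1/(4*(-5 + q)))*(1/(2*q)) = (34 + q + 1/(4*(-5 + q)))/(2*q))
1/((-111 - 80*19) + D(-272)) = 1/((-111 - 80*19) + (⅛)*(1 + 4*(-5 - 272)*(34 - 272))/(-272*(-5 - 272))) = 1/((-111 - 1520) + (⅛)*(-1/272)*(1 + 4*(-277)*(-238))/(-277)) = 1/(-1631 + (⅛)*(-1/272)*(-1/277)*(1 + 263704)) = 1/(-1631 + (⅛)*(-1/272)*(-1/277)*263705) = 1/(-1631 + 263705/602752) = 1/(-982824807/602752) = -602752/982824807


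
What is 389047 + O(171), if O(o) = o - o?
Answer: 389047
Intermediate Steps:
O(o) = 0
389047 + O(171) = 389047 + 0 = 389047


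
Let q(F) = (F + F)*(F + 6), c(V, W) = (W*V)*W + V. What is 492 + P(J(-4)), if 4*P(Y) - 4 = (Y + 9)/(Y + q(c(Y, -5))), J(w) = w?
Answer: 8037873/16304 ≈ 493.00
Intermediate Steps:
c(V, W) = V + V*W**2 (c(V, W) = (V*W)*W + V = V*W**2 + V = V + V*W**2)
q(F) = 2*F*(6 + F) (q(F) = (2*F)*(6 + F) = 2*F*(6 + F))
P(Y) = 1 + (9 + Y)/(4*(Y + 52*Y*(6 + 26*Y))) (P(Y) = 1 + ((Y + 9)/(Y + 2*(Y*(1 + (-5)**2))*(6 + Y*(1 + (-5)**2))))/4 = 1 + ((9 + Y)/(Y + 2*(Y*(1 + 25))*(6 + Y*(1 + 25))))/4 = 1 + ((9 + Y)/(Y + 2*(Y*26)*(6 + Y*26)))/4 = 1 + ((9 + Y)/(Y + 2*(26*Y)*(6 + 26*Y)))/4 = 1 + ((9 + Y)/(Y + 52*Y*(6 + 26*Y)))/4 = 1 + (9 + Y)/(4*(Y + 52*Y*(6 + 26*Y))))
492 + P(J(-4)) = 492 + (1/4)*(9 + 1253*(-4) + 5408*(-4)**2)/(-4*(313 + 1352*(-4))) = 492 + (1/4)*(-1/4)*(9 - 5012 + 5408*16)/(313 - 5408) = 492 + (1/4)*(-1/4)*(9 - 5012 + 86528)/(-5095) = 492 + (1/4)*(-1/4)*(-1/5095)*81525 = 492 + 16305/16304 = 8037873/16304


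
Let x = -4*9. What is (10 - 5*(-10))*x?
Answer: -2160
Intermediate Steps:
x = -36
(10 - 5*(-10))*x = (10 - 5*(-10))*(-36) = (10 + 50)*(-36) = 60*(-36) = -2160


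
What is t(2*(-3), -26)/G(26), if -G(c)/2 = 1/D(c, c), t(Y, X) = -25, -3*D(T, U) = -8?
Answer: 100/3 ≈ 33.333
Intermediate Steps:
D(T, U) = 8/3 (D(T, U) = -⅓*(-8) = 8/3)
G(c) = -¾ (G(c) = -2/8/3 = -2*3/8 = -¾)
t(2*(-3), -26)/G(26) = -25/(-¾) = -25*(-4/3) = 100/3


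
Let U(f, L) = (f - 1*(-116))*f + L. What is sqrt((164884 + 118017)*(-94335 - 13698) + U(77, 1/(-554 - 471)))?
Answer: I*sqrt(1284394478345841)/205 ≈ 1.7482e+5*I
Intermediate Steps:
U(f, L) = L + f*(116 + f) (U(f, L) = (f + 116)*f + L = (116 + f)*f + L = f*(116 + f) + L = L + f*(116 + f))
sqrt((164884 + 118017)*(-94335 - 13698) + U(77, 1/(-554 - 471))) = sqrt((164884 + 118017)*(-94335 - 13698) + (1/(-554 - 471) + 77**2 + 116*77)) = sqrt(282901*(-108033) + (1/(-1025) + 5929 + 8932)) = sqrt(-30562643733 + (-1/1025 + 5929 + 8932)) = sqrt(-30562643733 + 15232524/1025) = sqrt(-31326694593801/1025) = I*sqrt(1284394478345841)/205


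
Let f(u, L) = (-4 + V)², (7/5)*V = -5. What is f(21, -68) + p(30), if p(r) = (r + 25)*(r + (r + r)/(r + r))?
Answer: 86354/49 ≈ 1762.3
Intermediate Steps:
V = -25/7 (V = (5/7)*(-5) = -25/7 ≈ -3.5714)
f(u, L) = 2809/49 (f(u, L) = (-4 - 25/7)² = (-53/7)² = 2809/49)
p(r) = (1 + r)*(25 + r) (p(r) = (25 + r)*(r + (2*r)/((2*r))) = (25 + r)*(r + (2*r)*(1/(2*r))) = (25 + r)*(r + 1) = (25 + r)*(1 + r) = (1 + r)*(25 + r))
f(21, -68) + p(30) = 2809/49 + (25 + 30² + 26*30) = 2809/49 + (25 + 900 + 780) = 2809/49 + 1705 = 86354/49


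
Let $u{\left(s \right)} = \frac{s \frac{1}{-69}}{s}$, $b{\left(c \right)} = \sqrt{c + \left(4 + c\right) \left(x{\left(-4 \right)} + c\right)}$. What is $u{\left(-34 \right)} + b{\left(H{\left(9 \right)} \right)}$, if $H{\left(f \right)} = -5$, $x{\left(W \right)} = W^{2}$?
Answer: $- \frac{1}{69} + 4 i \approx -0.014493 + 4.0 i$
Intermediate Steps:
$b{\left(c \right)} = \sqrt{c + \left(4 + c\right) \left(16 + c\right)}$ ($b{\left(c \right)} = \sqrt{c + \left(4 + c\right) \left(\left(-4\right)^{2} + c\right)} = \sqrt{c + \left(4 + c\right) \left(16 + c\right)}$)
$u{\left(s \right)} = - \frac{1}{69}$ ($u{\left(s \right)} = \frac{s \left(- \frac{1}{69}\right)}{s} = \frac{\left(- \frac{1}{69}\right) s}{s} = - \frac{1}{69}$)
$u{\left(-34 \right)} + b{\left(H{\left(9 \right)} \right)} = - \frac{1}{69} + \sqrt{64 + \left(-5\right)^{2} + 21 \left(-5\right)} = - \frac{1}{69} + \sqrt{64 + 25 - 105} = - \frac{1}{69} + \sqrt{-16} = - \frac{1}{69} + 4 i$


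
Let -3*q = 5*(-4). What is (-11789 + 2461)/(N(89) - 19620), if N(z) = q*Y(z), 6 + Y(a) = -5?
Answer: 3498/7385 ≈ 0.47366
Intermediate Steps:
Y(a) = -11 (Y(a) = -6 - 5 = -11)
q = 20/3 (q = -5*(-4)/3 = -⅓*(-20) = 20/3 ≈ 6.6667)
N(z) = -220/3 (N(z) = (20/3)*(-11) = -220/3)
(-11789 + 2461)/(N(89) - 19620) = (-11789 + 2461)/(-220/3 - 19620) = -9328/(-59080/3) = -9328*(-3/59080) = 3498/7385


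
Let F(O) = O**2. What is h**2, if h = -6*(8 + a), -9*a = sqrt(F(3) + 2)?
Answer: 20780/9 - 64*sqrt(11) ≈ 2096.6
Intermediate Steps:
a = -sqrt(11)/9 (a = -sqrt(3**2 + 2)/9 = -sqrt(9 + 2)/9 = -sqrt(11)/9 ≈ -0.36851)
h = -48 + 2*sqrt(11)/3 (h = -6*(8 - sqrt(11)/9) = -48 + 2*sqrt(11)/3 ≈ -45.789)
h**2 = (-48 + 2*sqrt(11)/3)**2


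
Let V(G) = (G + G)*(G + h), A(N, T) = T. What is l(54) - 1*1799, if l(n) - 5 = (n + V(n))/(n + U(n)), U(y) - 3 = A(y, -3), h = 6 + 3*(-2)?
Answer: -1685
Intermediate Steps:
h = 0 (h = 6 - 6 = 0)
U(y) = 0 (U(y) = 3 - 3 = 0)
V(G) = 2*G² (V(G) = (G + G)*(G + 0) = (2*G)*G = 2*G²)
l(n) = 5 + (n + 2*n²)/n (l(n) = 5 + (n + 2*n²)/(n + 0) = 5 + (n + 2*n²)/n)
l(54) - 1*1799 = (6 + 2*54) - 1*1799 = (6 + 108) - 1799 = 114 - 1799 = -1685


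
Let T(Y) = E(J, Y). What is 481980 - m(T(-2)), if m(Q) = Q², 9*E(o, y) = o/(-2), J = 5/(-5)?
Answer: 156161519/324 ≈ 4.8198e+5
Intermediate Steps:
J = -1 (J = 5*(-⅕) = -1)
E(o, y) = -o/18 (E(o, y) = (o/(-2))/9 = (o*(-½))/9 = (-o/2)/9 = -o/18)
T(Y) = 1/18 (T(Y) = -1/18*(-1) = 1/18)
481980 - m(T(-2)) = 481980 - (1/18)² = 481980 - 1*1/324 = 481980 - 1/324 = 156161519/324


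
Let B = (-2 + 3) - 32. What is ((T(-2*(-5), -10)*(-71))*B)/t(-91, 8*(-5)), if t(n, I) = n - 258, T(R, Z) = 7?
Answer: -15407/349 ≈ -44.146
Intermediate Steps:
t(n, I) = -258 + n
B = -31 (B = 1 - 32 = -31)
((T(-2*(-5), -10)*(-71))*B)/t(-91, 8*(-5)) = ((7*(-71))*(-31))/(-258 - 91) = -497*(-31)/(-349) = 15407*(-1/349) = -15407/349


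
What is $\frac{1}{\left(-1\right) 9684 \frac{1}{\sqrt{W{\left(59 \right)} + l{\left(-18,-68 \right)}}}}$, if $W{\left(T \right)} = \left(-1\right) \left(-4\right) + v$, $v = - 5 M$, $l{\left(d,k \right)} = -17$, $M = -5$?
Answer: $- \frac{\sqrt{3}}{4842} \approx -0.00035771$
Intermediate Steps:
$v = 25$ ($v = \left(-5\right) \left(-5\right) = 25$)
$W{\left(T \right)} = 29$ ($W{\left(T \right)} = \left(-1\right) \left(-4\right) + 25 = 4 + 25 = 29$)
$\frac{1}{\left(-1\right) 9684 \frac{1}{\sqrt{W{\left(59 \right)} + l{\left(-18,-68 \right)}}}} = \frac{1}{\left(-1\right) 9684 \frac{1}{\sqrt{29 - 17}}} = \frac{1}{\left(-9684\right) \frac{1}{\sqrt{12}}} = \frac{1}{\left(-9684\right) \frac{1}{2 \sqrt{3}}} = \frac{1}{\left(-9684\right) \frac{\sqrt{3}}{6}} = \frac{1}{\left(-1614\right) \sqrt{3}} = - \frac{\sqrt{3}}{4842}$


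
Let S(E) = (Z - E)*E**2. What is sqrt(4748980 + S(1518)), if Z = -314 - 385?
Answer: 4*I*sqrt(318996083) ≈ 71442.0*I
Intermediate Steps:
Z = -699
S(E) = E**2*(-699 - E) (S(E) = (-699 - E)*E**2 = E**2*(-699 - E))
sqrt(4748980 + S(1518)) = sqrt(4748980 + 1518**2*(-699 - 1*1518)) = sqrt(4748980 + 2304324*(-699 - 1518)) = sqrt(4748980 + 2304324*(-2217)) = sqrt(4748980 - 5108686308) = sqrt(-5103937328) = 4*I*sqrt(318996083)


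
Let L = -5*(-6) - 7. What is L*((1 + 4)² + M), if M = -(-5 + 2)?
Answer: 644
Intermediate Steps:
M = 3 (M = -1*(-3) = 3)
L = 23 (L = 30 - 7 = 23)
L*((1 + 4)² + M) = 23*((1 + 4)² + 3) = 23*(5² + 3) = 23*(25 + 3) = 23*28 = 644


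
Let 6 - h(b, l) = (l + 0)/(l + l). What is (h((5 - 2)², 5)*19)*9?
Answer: 1881/2 ≈ 940.50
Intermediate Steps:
h(b, l) = 11/2 (h(b, l) = 6 - (l + 0)/(l + l) = 6 - l/(2*l) = 6 - l*1/(2*l) = 6 - 1*½ = 6 - ½ = 11/2)
(h((5 - 2)², 5)*19)*9 = ((11/2)*19)*9 = (209/2)*9 = 1881/2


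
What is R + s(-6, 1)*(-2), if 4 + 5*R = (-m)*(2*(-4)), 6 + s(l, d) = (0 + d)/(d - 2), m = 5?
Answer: 106/5 ≈ 21.200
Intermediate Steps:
s(l, d) = -6 + d/(-2 + d) (s(l, d) = -6 + (0 + d)/(d - 2) = -6 + d/(-2 + d))
R = 36/5 (R = -⅘ + ((-1*5)*(2*(-4)))/5 = -⅘ + (-5*(-8))/5 = -⅘ + (⅕)*40 = -⅘ + 8 = 36/5 ≈ 7.2000)
R + s(-6, 1)*(-2) = 36/5 + ((12 - 5*1)/(-2 + 1))*(-2) = 36/5 + ((12 - 5)/(-1))*(-2) = 36/5 - 1*7*(-2) = 36/5 - 7*(-2) = 36/5 + 14 = 106/5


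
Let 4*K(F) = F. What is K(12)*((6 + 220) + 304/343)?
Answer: 233466/343 ≈ 680.66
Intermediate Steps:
K(F) = F/4
K(12)*((6 + 220) + 304/343) = ((¼)*12)*((6 + 220) + 304/343) = 3*(226 + 304*(1/343)) = 3*(226 + 304/343) = 3*(77822/343) = 233466/343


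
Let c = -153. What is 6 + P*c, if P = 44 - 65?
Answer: 3219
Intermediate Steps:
P = -21
6 + P*c = 6 - 21*(-153) = 6 + 3213 = 3219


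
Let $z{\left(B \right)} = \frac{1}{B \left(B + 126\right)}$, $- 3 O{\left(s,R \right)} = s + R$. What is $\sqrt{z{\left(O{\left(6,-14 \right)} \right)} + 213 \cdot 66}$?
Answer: $\frac{3 \sqrt{930927201}}{772} \approx 118.57$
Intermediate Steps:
$O{\left(s,R \right)} = - \frac{R}{3} - \frac{s}{3}$ ($O{\left(s,R \right)} = - \frac{s + R}{3} = - \frac{R + s}{3} = - \frac{R}{3} - \frac{s}{3}$)
$z{\left(B \right)} = \frac{1}{B \left(126 + B\right)}$
$\sqrt{z{\left(O{\left(6,-14 \right)} \right)} + 213 \cdot 66} = \sqrt{\frac{1}{\left(\left(- \frac{1}{3}\right) \left(-14\right) - 2\right) \left(126 - - \frac{8}{3}\right)} + 213 \cdot 66} = \sqrt{\frac{1}{\left(\frac{14}{3} - 2\right) \left(126 + \left(\frac{14}{3} - 2\right)\right)} + 14058} = \sqrt{\frac{1}{\frac{8}{3} \left(126 + \frac{8}{3}\right)} + 14058} = \sqrt{\frac{3}{8 \cdot \frac{386}{3}} + 14058} = \sqrt{\frac{3}{8} \cdot \frac{3}{386} + 14058} = \sqrt{\frac{9}{3088} + 14058} = \sqrt{\frac{43411113}{3088}} = \frac{3 \sqrt{930927201}}{772}$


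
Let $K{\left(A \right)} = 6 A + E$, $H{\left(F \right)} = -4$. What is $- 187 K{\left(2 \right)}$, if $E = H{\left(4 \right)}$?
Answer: $-1496$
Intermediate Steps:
$E = -4$
$K{\left(A \right)} = -4 + 6 A$ ($K{\left(A \right)} = 6 A - 4 = -4 + 6 A$)
$- 187 K{\left(2 \right)} = - 187 \left(-4 + 6 \cdot 2\right) = - 187 \left(-4 + 12\right) = \left(-187\right) 8 = -1496$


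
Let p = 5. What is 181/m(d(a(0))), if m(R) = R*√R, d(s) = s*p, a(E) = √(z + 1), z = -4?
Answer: -181*3^(¼)*√5*√I/75 ≈ -5.0219 - 5.0219*I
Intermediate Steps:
a(E) = I*√3 (a(E) = √(-4 + 1) = √(-3) = I*√3)
d(s) = 5*s (d(s) = s*5 = 5*s)
m(R) = R^(3/2)
181/m(d(a(0))) = 181/((5*(I*√3))^(3/2)) = 181/((5*I*√3)^(3/2)) = 181/((5*3^(¾)*√5*I^(3/2))) = 181*(-3^(¼)*√5*√I/75) = -181*3^(¼)*√5*√I/75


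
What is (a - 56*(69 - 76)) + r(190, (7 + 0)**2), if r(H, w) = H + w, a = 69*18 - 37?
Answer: 1836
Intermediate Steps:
a = 1205 (a = 1242 - 37 = 1205)
(a - 56*(69 - 76)) + r(190, (7 + 0)**2) = (1205 - 56*(69 - 76)) + (190 + (7 + 0)**2) = (1205 - 56*(-7)) + (190 + 7**2) = (1205 + 392) + (190 + 49) = 1597 + 239 = 1836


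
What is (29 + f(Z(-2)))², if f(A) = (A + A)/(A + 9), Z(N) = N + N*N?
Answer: 104329/121 ≈ 862.22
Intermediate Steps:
Z(N) = N + N²
f(A) = 2*A/(9 + A) (f(A) = (2*A)/(9 + A) = 2*A/(9 + A))
(29 + f(Z(-2)))² = (29 + 2*(-2*(1 - 2))/(9 - 2*(1 - 2)))² = (29 + 2*(-2*(-1))/(9 - 2*(-1)))² = (29 + 2*2/(9 + 2))² = (29 + 2*2/11)² = (29 + 2*2*(1/11))² = (29 + 4/11)² = (323/11)² = 104329/121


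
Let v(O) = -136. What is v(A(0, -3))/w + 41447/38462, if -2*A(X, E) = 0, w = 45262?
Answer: 935371641/870433522 ≈ 1.0746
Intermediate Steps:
A(X, E) = 0 (A(X, E) = -1/2*0 = 0)
v(A(0, -3))/w + 41447/38462 = -136/45262 + 41447/38462 = -136*1/45262 + 41447*(1/38462) = -68/22631 + 41447/38462 = 935371641/870433522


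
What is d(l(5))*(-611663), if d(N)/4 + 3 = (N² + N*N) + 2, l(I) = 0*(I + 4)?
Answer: 2446652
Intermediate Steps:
l(I) = 0 (l(I) = 0*(4 + I) = 0)
d(N) = -4 + 8*N² (d(N) = -12 + 4*((N² + N*N) + 2) = -12 + 4*((N² + N²) + 2) = -12 + 4*(2*N² + 2) = -12 + 4*(2 + 2*N²) = -12 + (8 + 8*N²) = -4 + 8*N²)
d(l(5))*(-611663) = (-4 + 8*0²)*(-611663) = (-4 + 8*0)*(-611663) = (-4 + 0)*(-611663) = -4*(-611663) = 2446652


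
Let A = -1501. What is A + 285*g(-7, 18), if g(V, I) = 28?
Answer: 6479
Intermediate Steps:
A + 285*g(-7, 18) = -1501 + 285*28 = -1501 + 7980 = 6479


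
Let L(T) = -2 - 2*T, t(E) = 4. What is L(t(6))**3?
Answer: -1000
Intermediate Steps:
L(t(6))**3 = (-2 - 2*4)**3 = (-2 - 8)**3 = (-10)**3 = -1000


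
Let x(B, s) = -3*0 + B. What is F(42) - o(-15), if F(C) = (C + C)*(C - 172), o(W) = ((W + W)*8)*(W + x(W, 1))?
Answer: -18120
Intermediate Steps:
x(B, s) = B (x(B, s) = 0 + B = B)
o(W) = 32*W**2 (o(W) = ((W + W)*8)*(W + W) = ((2*W)*8)*(2*W) = (16*W)*(2*W) = 32*W**2)
F(C) = 2*C*(-172 + C) (F(C) = (2*C)*(-172 + C) = 2*C*(-172 + C))
F(42) - o(-15) = 2*42*(-172 + 42) - 32*(-15)**2 = 2*42*(-130) - 32*225 = -10920 - 1*7200 = -10920 - 7200 = -18120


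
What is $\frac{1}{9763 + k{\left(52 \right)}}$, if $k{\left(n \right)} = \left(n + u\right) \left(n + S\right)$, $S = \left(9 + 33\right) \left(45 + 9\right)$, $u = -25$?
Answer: $\frac{1}{72403} \approx 1.3812 \cdot 10^{-5}$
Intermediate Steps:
$S = 2268$ ($S = 42 \cdot 54 = 2268$)
$k{\left(n \right)} = \left(-25 + n\right) \left(2268 + n\right)$ ($k{\left(n \right)} = \left(n - 25\right) \left(n + 2268\right) = \left(-25 + n\right) \left(2268 + n\right)$)
$\frac{1}{9763 + k{\left(52 \right)}} = \frac{1}{9763 + \left(-56700 + 52^{2} + 2243 \cdot 52\right)} = \frac{1}{9763 + \left(-56700 + 2704 + 116636\right)} = \frac{1}{9763 + 62640} = \frac{1}{72403}$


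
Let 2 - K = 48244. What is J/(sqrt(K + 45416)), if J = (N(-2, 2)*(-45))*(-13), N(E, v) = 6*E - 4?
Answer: 1560*I*sqrt(314)/157 ≈ 176.07*I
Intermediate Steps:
K = -48242 (K = 2 - 1*48244 = 2 - 48244 = -48242)
N(E, v) = -4 + 6*E
J = -9360 (J = ((-4 + 6*(-2))*(-45))*(-13) = ((-4 - 12)*(-45))*(-13) = -16*(-45)*(-13) = 720*(-13) = -9360)
J/(sqrt(K + 45416)) = -9360/sqrt(-48242 + 45416) = -9360*(-I*sqrt(314)/942) = -(-1560)*I*sqrt(314)/157 = 1560*I*sqrt(314)/157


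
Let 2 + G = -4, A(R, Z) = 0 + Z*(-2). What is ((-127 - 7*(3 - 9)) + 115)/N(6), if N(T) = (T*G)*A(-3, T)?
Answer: 5/72 ≈ 0.069444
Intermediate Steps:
A(R, Z) = -2*Z (A(R, Z) = 0 - 2*Z = -2*Z)
G = -6 (G = -2 - 4 = -6)
N(T) = 12*T² (N(T) = (T*(-6))*(-2*T) = (-6*T)*(-2*T) = 12*T²)
((-127 - 7*(3 - 9)) + 115)/N(6) = ((-127 - 7*(3 - 9)) + 115)/((12*6²)) = ((-127 - 7*(-6)) + 115)/((12*36)) = ((-127 + 42) + 115)/432 = (-85 + 115)*(1/432) = 30*(1/432) = 5/72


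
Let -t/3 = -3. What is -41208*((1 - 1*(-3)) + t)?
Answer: -535704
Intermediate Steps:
t = 9 (t = -3*(-3) = 9)
-41208*((1 - 1*(-3)) + t) = -41208*((1 - 1*(-3)) + 9) = -41208*((1 + 3) + 9) = -41208*(4 + 9) = -41208*13 = -6868*78 = -535704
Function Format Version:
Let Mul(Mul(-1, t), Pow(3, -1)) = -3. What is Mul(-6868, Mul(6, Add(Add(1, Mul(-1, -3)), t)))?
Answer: -535704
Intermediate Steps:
t = 9 (t = Mul(-3, -3) = 9)
Mul(-6868, Mul(6, Add(Add(1, Mul(-1, -3)), t))) = Mul(-6868, Mul(6, Add(Add(1, Mul(-1, -3)), 9))) = Mul(-6868, Mul(6, Add(Add(1, 3), 9))) = Mul(-6868, Mul(6, Add(4, 9))) = Mul(-6868, Mul(6, 13)) = Mul(-6868, 78) = -535704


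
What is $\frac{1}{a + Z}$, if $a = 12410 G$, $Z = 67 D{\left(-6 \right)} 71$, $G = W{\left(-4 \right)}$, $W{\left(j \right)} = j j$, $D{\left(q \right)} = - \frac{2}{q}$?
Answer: $\frac{3}{600437} \approx 4.9964 \cdot 10^{-6}$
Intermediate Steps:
$W{\left(j \right)} = j^{2}$
$G = 16$ ($G = \left(-4\right)^{2} = 16$)
$Z = \frac{4757}{3}$ ($Z = 67 \left(- \frac{2}{-6}\right) 71 = 67 \left(\left(-2\right) \left(- \frac{1}{6}\right)\right) 71 = 67 \cdot \frac{1}{3} \cdot 71 = \frac{67}{3} \cdot 71 = \frac{4757}{3} \approx 1585.7$)
$a = 198560$ ($a = 12410 \cdot 16 = 198560$)
$\frac{1}{a + Z} = \frac{1}{198560 + \frac{4757}{3}} = \frac{1}{\frac{600437}{3}} = \frac{3}{600437}$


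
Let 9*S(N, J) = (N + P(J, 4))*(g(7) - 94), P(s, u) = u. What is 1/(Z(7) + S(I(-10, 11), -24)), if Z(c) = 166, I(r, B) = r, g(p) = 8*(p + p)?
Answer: 1/154 ≈ 0.0064935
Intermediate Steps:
g(p) = 16*p (g(p) = 8*(2*p) = 16*p)
S(N, J) = 8 + 2*N (S(N, J) = ((N + 4)*(16*7 - 94))/9 = ((4 + N)*(112 - 94))/9 = ((4 + N)*18)/9 = (72 + 18*N)/9 = 8 + 2*N)
1/(Z(7) + S(I(-10, 11), -24)) = 1/(166 + (8 + 2*(-10))) = 1/(166 + (8 - 20)) = 1/(166 - 12) = 1/154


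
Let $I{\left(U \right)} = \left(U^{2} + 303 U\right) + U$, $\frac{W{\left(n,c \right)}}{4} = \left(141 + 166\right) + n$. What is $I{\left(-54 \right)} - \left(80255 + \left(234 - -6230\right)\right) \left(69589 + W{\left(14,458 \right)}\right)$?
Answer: $-6146049187$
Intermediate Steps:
$W{\left(n,c \right)} = 1228 + 4 n$ ($W{\left(n,c \right)} = 4 \left(\left(141 + 166\right) + n\right) = 4 \left(307 + n\right) = 1228 + 4 n$)
$I{\left(U \right)} = U^{2} + 304 U$
$I{\left(-54 \right)} - \left(80255 + \left(234 - -6230\right)\right) \left(69589 + W{\left(14,458 \right)}\right) = - 54 \left(304 - 54\right) - \left(80255 + \left(234 - -6230\right)\right) \left(69589 + \left(1228 + 4 \cdot 14\right)\right) = \left(-54\right) 250 - \left(80255 + \left(234 + 6230\right)\right) \left(69589 + \left(1228 + 56\right)\right) = -13500 - \left(80255 + 6464\right) \left(69589 + 1284\right) = -13500 - 86719 \cdot 70873 = -13500 - 6146035687 = -6146049187$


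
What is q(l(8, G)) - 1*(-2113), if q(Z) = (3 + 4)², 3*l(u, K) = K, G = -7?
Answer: 2162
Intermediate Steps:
l(u, K) = K/3
q(Z) = 49 (q(Z) = 7² = 49)
q(l(8, G)) - 1*(-2113) = 49 - 1*(-2113) = 49 + 2113 = 2162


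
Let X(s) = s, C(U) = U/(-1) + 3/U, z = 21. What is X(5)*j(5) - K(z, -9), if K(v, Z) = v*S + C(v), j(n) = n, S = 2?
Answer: 27/7 ≈ 3.8571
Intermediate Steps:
C(U) = -U + 3/U (C(U) = U*(-1) + 3/U = -U + 3/U)
K(v, Z) = v + 3/v (K(v, Z) = v*2 + (-v + 3/v) = 2*v + (-v + 3/v) = v + 3/v)
X(5)*j(5) - K(z, -9) = 5*5 - (21 + 3/21) = 25 - (21 + 3*(1/21)) = 25 - (21 + ⅐) = 25 - 1*148/7 = 25 - 148/7 = 27/7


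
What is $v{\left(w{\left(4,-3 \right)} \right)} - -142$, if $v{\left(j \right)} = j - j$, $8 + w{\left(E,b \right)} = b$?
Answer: $142$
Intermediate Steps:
$w{\left(E,b \right)} = -8 + b$
$v{\left(j \right)} = 0$
$v{\left(w{\left(4,-3 \right)} \right)} - -142 = 0 - -142 = 0 + 142 = 142$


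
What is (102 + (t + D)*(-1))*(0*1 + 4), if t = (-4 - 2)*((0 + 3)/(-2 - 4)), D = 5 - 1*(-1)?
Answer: 372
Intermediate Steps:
D = 6 (D = 5 + 1 = 6)
t = 3 (t = -18/(-6) = -18*(-1)/6 = -6*(-½) = 3)
(102 + (t + D)*(-1))*(0*1 + 4) = (102 + (3 + 6)*(-1))*(0*1 + 4) = (102 + 9*(-1))*(0 + 4) = (102 - 9)*4 = 93*4 = 372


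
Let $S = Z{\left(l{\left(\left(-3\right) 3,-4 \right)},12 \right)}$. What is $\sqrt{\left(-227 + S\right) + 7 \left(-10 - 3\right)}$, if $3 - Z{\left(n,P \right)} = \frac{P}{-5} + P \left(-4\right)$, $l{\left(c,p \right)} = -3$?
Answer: $\frac{21 i \sqrt{15}}{5} \approx 16.267 i$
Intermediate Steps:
$Z{\left(n,P \right)} = 3 + \frac{21 P}{5}$ ($Z{\left(n,P \right)} = 3 - \left(\frac{P}{-5} + P \left(-4\right)\right) = 3 - \left(P \left(- \frac{1}{5}\right) - 4 P\right) = 3 - \left(- \frac{P}{5} - 4 P\right) = 3 - - \frac{21 P}{5} = 3 + \frac{21 P}{5}$)
$S = \frac{267}{5}$ ($S = 3 + \frac{21}{5} \cdot 12 = 3 + \frac{252}{5} = \frac{267}{5} \approx 53.4$)
$\sqrt{\left(-227 + S\right) + 7 \left(-10 - 3\right)} = \sqrt{\left(-227 + \frac{267}{5}\right) + 7 \left(-10 - 3\right)} = \sqrt{- \frac{868}{5} + 7 \left(-13\right)} = \sqrt{- \frac{868}{5} - 91} = \sqrt{- \frac{1323}{5}} = \frac{21 i \sqrt{15}}{5}$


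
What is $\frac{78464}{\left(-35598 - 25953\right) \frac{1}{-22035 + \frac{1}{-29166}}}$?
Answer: $\frac{25213339721152}{897598233} \approx 28090.0$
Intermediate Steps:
$\frac{78464}{\left(-35598 - 25953\right) \frac{1}{-22035 + \frac{1}{-29166}}} = \frac{78464}{\left(-61551\right) \frac{1}{-22035 - \frac{1}{29166}}} = \frac{78464}{\left(-61551\right) \frac{1}{- \frac{642672811}{29166}}} = \frac{78464}{\left(-61551\right) \left(- \frac{29166}{642672811}\right)} = \frac{78464}{\frac{1795196466}{642672811}} = 78464 \cdot \frac{642672811}{1795196466} = \frac{25213339721152}{897598233}$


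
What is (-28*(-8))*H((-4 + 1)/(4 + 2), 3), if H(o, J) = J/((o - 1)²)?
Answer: 896/3 ≈ 298.67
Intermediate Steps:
H(o, J) = J/(-1 + o)² (H(o, J) = J/((-1 + o)²) = J/(-1 + o)²)
(-28*(-8))*H((-4 + 1)/(4 + 2), 3) = (-28*(-8))*(3/(-1 + (-4 + 1)/(4 + 2))²) = 224*(3/(-1 - 3/6)²) = 224*(3/(-1 - 3*⅙)²) = 224*(3/(-1 - ½)²) = 224*(3/(-3/2)²) = 224*(3*(4/9)) = 224*(4/3) = 896/3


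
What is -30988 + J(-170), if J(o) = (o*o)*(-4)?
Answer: -146588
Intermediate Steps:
J(o) = -4*o² (J(o) = o²*(-4) = -4*o²)
-30988 + J(-170) = -30988 - 4*(-170)² = -30988 - 4*28900 = -30988 - 115600 = -146588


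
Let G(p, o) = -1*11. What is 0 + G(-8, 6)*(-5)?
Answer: 55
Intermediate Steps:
G(p, o) = -11
0 + G(-8, 6)*(-5) = 0 - 11*(-5) = 0 + 55 = 55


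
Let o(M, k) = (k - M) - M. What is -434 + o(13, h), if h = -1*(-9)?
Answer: -451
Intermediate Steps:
h = 9
o(M, k) = k - 2*M
-434 + o(13, h) = -434 + (9 - 2*13) = -434 + (9 - 26) = -434 - 17 = -451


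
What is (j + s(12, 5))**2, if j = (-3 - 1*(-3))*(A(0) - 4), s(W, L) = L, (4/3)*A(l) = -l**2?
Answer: 25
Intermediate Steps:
A(l) = -3*l**2/4 (A(l) = 3*(-l**2)/4 = -3*l**2/4)
j = 0 (j = (-3 - 1*(-3))*(-3/4*0**2 - 4) = (-3 + 3)*(-3/4*0 - 4) = 0*(0 - 4) = 0*(-4) = 0)
(j + s(12, 5))**2 = (0 + 5)**2 = 5**2 = 25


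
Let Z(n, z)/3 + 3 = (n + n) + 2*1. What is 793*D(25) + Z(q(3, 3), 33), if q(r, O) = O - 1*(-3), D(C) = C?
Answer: 19858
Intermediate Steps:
q(r, O) = 3 + O (q(r, O) = O + 3 = 3 + O)
Z(n, z) = -3 + 6*n (Z(n, z) = -9 + 3*((n + n) + 2*1) = -9 + 3*(2*n + 2) = -9 + 3*(2 + 2*n) = -9 + (6 + 6*n) = -3 + 6*n)
793*D(25) + Z(q(3, 3), 33) = 793*25 + (-3 + 6*(3 + 3)) = 19825 + (-3 + 6*6) = 19825 + (-3 + 36) = 19825 + 33 = 19858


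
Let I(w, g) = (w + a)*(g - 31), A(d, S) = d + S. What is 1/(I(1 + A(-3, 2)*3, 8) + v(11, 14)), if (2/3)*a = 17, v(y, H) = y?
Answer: -2/1059 ≈ -0.0018886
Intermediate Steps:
a = 51/2 (a = (3/2)*17 = 51/2 ≈ 25.500)
A(d, S) = S + d
I(w, g) = (-31 + g)*(51/2 + w) (I(w, g) = (w + 51/2)*(g - 31) = (51/2 + w)*(-31 + g) = (-31 + g)*(51/2 + w))
1/(I(1 + A(-3, 2)*3, 8) + v(11, 14)) = 1/((-1581/2 - 31*(1 + (2 - 3)*3) + (51/2)*8 + 8*(1 + (2 - 3)*3)) + 11) = 1/((-1581/2 - 31*(1 - 1*3) + 204 + 8*(1 - 1*3)) + 11) = 1/((-1581/2 - 31*(1 - 3) + 204 + 8*(1 - 3)) + 11) = 1/((-1581/2 - 31*(-2) + 204 + 8*(-2)) + 11) = 1/((-1581/2 + 62 + 204 - 16) + 11) = 1/(-1081/2 + 11) = 1/(-1059/2) = -2/1059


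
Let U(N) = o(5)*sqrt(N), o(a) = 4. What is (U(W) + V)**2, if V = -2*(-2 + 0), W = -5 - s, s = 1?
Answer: -80 + 32*I*sqrt(6) ≈ -80.0 + 78.384*I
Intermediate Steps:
W = -6 (W = -5 - 1*1 = -5 - 1 = -6)
U(N) = 4*sqrt(N)
V = 4 (V = -2*(-2) = 4)
(U(W) + V)**2 = (4*sqrt(-6) + 4)**2 = (4*(I*sqrt(6)) + 4)**2 = (4*I*sqrt(6) + 4)**2 = (4 + 4*I*sqrt(6))**2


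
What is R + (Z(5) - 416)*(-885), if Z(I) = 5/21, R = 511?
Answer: 2579222/7 ≈ 3.6846e+5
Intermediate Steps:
Z(I) = 5/21 (Z(I) = 5*(1/21) = 5/21)
R + (Z(5) - 416)*(-885) = 511 + (5/21 - 416)*(-885) = 511 - 8731/21*(-885) = 511 + 2575645/7 = 2579222/7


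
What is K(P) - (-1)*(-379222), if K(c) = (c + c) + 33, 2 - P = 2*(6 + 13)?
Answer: -379261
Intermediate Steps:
P = -36 (P = 2 - 2*(6 + 13) = 2 - 2*19 = 2 - 1*38 = 2 - 38 = -36)
K(c) = 33 + 2*c (K(c) = 2*c + 33 = 33 + 2*c)
K(P) - (-1)*(-379222) = (33 + 2*(-36)) - (-1)*(-379222) = (33 - 72) - 1*379222 = -39 - 379222 = -379261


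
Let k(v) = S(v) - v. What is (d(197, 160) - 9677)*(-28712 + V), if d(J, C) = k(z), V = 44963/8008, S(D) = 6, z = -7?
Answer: 277695925464/1001 ≈ 2.7742e+8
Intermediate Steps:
V = 44963/8008 (V = 44963*(1/8008) = 44963/8008 ≈ 5.6148)
k(v) = 6 - v
d(J, C) = 13 (d(J, C) = 6 - 1*(-7) = 6 + 7 = 13)
(d(197, 160) - 9677)*(-28712 + V) = (13 - 9677)*(-28712 + 44963/8008) = -9664*(-229880733/8008) = 277695925464/1001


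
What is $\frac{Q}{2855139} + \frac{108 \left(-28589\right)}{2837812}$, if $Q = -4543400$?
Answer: $- \frac{5427219119717}{2025586928967} \approx -2.6793$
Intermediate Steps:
$\frac{Q}{2855139} + \frac{108 \left(-28589\right)}{2837812} = - \frac{4543400}{2855139} + \frac{108 \left(-28589\right)}{2837812} = \left(-4543400\right) \frac{1}{2855139} - \frac{771903}{709453} = - \frac{4543400}{2855139} - \frac{771903}{709453} = - \frac{5427219119717}{2025586928967}$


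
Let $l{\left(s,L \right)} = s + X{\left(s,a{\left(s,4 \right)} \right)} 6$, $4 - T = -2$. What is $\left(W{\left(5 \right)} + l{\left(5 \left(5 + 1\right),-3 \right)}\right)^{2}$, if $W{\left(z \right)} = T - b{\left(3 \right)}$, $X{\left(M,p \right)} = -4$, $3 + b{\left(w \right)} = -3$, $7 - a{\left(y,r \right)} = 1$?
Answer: $324$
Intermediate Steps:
$T = 6$ ($T = 4 - -2 = 4 + 2 = 6$)
$a{\left(y,r \right)} = 6$ ($a{\left(y,r \right)} = 7 - 1 = 6$)
$b{\left(w \right)} = -6$ ($b{\left(w \right)} = -3 - 3 = -6$)
$W{\left(z \right)} = 12$ ($W{\left(z \right)} = 6 - -6 = 6 + 6 = 12$)
$l{\left(s,L \right)} = -24 + s$ ($l{\left(s,L \right)} = s - 24 = -24 + s$)
$\left(W{\left(5 \right)} + l{\left(5 \left(5 + 1\right),-3 \right)}\right)^{2} = \left(12 - \left(24 - 5 \left(5 + 1\right)\right)\right)^{2} = \left(12 + \left(-24 + 5 \cdot 6\right)\right)^{2} = \left(12 + \left(-24 + 30\right)\right)^{2} = \left(12 + 6\right)^{2} = 18^{2} = 324$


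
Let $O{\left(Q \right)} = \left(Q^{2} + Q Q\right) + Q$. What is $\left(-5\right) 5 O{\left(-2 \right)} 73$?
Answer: $-10950$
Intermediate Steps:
$O{\left(Q \right)} = Q + 2 Q^{2}$ ($O{\left(Q \right)} = \left(Q^{2} + Q^{2}\right) + Q = 2 Q^{2} + Q = Q + 2 Q^{2}$)
$\left(-5\right) 5 O{\left(-2 \right)} 73 = \left(-5\right) 5 \left(- 2 \left(1 + 2 \left(-2\right)\right)\right) 73 = - 25 \left(- 2 \left(1 - 4\right)\right) 73 = - 25 \left(\left(-2\right) \left(-3\right)\right) 73 = \left(-25\right) 6 \cdot 73 = \left(-150\right) 73 = -10950$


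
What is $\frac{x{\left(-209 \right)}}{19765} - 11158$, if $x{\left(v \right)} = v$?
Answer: $- \frac{220538079}{19765} \approx -11158.0$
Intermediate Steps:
$\frac{x{\left(-209 \right)}}{19765} - 11158 = - \frac{209}{19765} - 11158 = - \frac{220538079}{19765}$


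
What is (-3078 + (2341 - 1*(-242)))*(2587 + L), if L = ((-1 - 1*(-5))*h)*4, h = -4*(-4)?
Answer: -1407285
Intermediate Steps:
h = 16
L = 256 (L = ((-1 - 1*(-5))*16)*4 = ((-1 + 5)*16)*4 = (4*16)*4 = 64*4 = 256)
(-3078 + (2341 - 1*(-242)))*(2587 + L) = (-3078 + (2341 - 1*(-242)))*(2587 + 256) = (-3078 + (2341 + 242))*2843 = (-3078 + 2583)*2843 = -495*2843 = -1407285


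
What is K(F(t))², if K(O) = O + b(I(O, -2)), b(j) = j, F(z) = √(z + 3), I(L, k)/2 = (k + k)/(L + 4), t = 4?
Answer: 3047/81 - 1088*√7/81 ≈ 2.0793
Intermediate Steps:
I(L, k) = 4*k/(4 + L) (I(L, k) = 2*((k + k)/(L + 4)) = 2*((2*k)/(4 + L)) = 2*(2*k/(4 + L)) = 4*k/(4 + L))
F(z) = √(3 + z)
K(O) = O - 8/(4 + O) (K(O) = O + 4*(-2)/(4 + O) = O - 8/(4 + O))
K(F(t))² = ((-8 + √(3 + 4)*(4 + √(3 + 4)))/(4 + √(3 + 4)))² = ((-8 + √7*(4 + √7))/(4 + √7))² = (-8 + √7*(4 + √7))²/(4 + √7)²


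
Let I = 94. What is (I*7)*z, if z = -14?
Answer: -9212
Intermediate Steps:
(I*7)*z = (94*7)*(-14) = 658*(-14) = -9212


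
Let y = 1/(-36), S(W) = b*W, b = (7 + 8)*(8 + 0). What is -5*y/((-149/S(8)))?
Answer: -400/447 ≈ -0.89485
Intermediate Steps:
b = 120 (b = 15*8 = 120)
S(W) = 120*W
y = -1/36 ≈ -0.027778
-5*y/((-149/S(8))) = -(-5)/(36*((-149/(120*8)))) = -(-5)/(36*((-149/960))) = -(-5)/(36*((-149*1/960))) = -(-5)/(36*(-149/960)) = -(-5)*(-960)/(36*149) = -5*80/447 = -400/447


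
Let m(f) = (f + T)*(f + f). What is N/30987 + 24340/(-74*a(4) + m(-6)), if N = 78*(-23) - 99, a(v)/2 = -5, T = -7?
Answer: 62710621/2313696 ≈ 27.104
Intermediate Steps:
a(v) = -10 (a(v) = 2*(-5) = -10)
N = -1893 (N = -1794 - 99 = -1893)
m(f) = 2*f*(-7 + f) (m(f) = (f - 7)*(f + f) = (-7 + f)*(2*f) = 2*f*(-7 + f))
N/30987 + 24340/(-74*a(4) + m(-6)) = -1893/30987 + 24340/(-74*(-10) + 2*(-6)*(-7 - 6)) = -1893*1/30987 + 24340/(740 + 2*(-6)*(-13)) = -631/10329 + 24340/(740 + 156) = -631/10329 + 24340/896 = -631/10329 + 24340*(1/896) = -631/10329 + 6085/224 = 62710621/2313696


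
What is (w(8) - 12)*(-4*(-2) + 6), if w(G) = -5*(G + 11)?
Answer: -1498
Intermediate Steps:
w(G) = -55 - 5*G (w(G) = -5*(11 + G) = -55 - 5*G)
(w(8) - 12)*(-4*(-2) + 6) = ((-55 - 5*8) - 12)*(-4*(-2) + 6) = ((-55 - 40) - 12)*(8 + 6) = (-95 - 12)*14 = -107*14 = -1498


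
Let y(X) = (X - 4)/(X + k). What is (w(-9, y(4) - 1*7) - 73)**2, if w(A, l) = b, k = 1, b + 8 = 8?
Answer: 5329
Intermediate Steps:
b = 0 (b = -8 + 8 = 0)
y(X) = (-4 + X)/(1 + X) (y(X) = (X - 4)/(X + 1) = (-4 + X)/(1 + X))
w(A, l) = 0
(w(-9, y(4) - 1*7) - 73)**2 = (0 - 73)**2 = (-73)**2 = 5329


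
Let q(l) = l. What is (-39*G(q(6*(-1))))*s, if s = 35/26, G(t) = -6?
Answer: 315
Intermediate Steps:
s = 35/26 (s = 35*(1/26) = 35/26 ≈ 1.3462)
(-39*G(q(6*(-1))))*s = -39*(-6)*(35/26) = 234*(35/26) = 315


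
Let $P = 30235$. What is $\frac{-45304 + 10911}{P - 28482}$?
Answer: $- \frac{34393}{1753} \approx -19.62$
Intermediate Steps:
$\frac{-45304 + 10911}{P - 28482} = \frac{-45304 + 10911}{30235 - 28482} = - \frac{34393}{1753}$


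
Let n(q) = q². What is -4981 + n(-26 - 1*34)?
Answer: -1381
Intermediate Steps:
-4981 + n(-26 - 1*34) = -4981 + (-26 - 1*34)² = -4981 + (-26 - 34)² = -4981 + (-60)² = -4981 + 3600 = -1381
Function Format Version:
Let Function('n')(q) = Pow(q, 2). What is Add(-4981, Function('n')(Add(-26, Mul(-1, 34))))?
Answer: -1381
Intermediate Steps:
Add(-4981, Function('n')(Add(-26, Mul(-1, 34)))) = Add(-4981, Pow(Add(-26, Mul(-1, 34)), 2)) = Add(-4981, Pow(Add(-26, -34), 2)) = Add(-4981, Pow(-60, 2)) = Add(-4981, 3600) = -1381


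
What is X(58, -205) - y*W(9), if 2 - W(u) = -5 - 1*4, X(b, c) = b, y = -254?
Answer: 2852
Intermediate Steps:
W(u) = 11 (W(u) = 2 - (-5 - 1*4) = 2 - (-5 - 4) = 2 - 1*(-9) = 2 + 9 = 11)
X(58, -205) - y*W(9) = 58 - (-254)*11 = 58 - 1*(-2794) = 58 + 2794 = 2852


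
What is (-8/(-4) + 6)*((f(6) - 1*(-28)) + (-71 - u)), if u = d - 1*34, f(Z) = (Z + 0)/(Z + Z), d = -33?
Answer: 196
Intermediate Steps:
f(Z) = ½ (f(Z) = Z/((2*Z)) = Z*(1/(2*Z)) = ½)
u = -67 (u = -33 - 1*34 = -33 - 34 = -67)
(-8/(-4) + 6)*((f(6) - 1*(-28)) + (-71 - u)) = (-8/(-4) + 6)*((½ - 1*(-28)) + (-71 - 1*(-67))) = (-8*(-1)/4 + 6)*((½ + 28) + (-71 + 67)) = (-2*(-1) + 6)*(57/2 - 4) = (2 + 6)*(49/2) = 8*(49/2) = 196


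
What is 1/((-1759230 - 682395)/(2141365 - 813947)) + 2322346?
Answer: 5670296724832/2441625 ≈ 2.3223e+6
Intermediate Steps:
1/((-1759230 - 682395)/(2141365 - 813947)) + 2322346 = 1/(-2441625/1327418) + 2322346 = -1327418/2441625 + 2322346 = 5670296724832/2441625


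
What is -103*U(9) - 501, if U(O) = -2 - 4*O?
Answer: 3413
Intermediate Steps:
-103*U(9) - 501 = -103*(-2 - 4*9) - 501 = -103*(-2 - 36) - 501 = -103*(-38) - 501 = 3914 - 501 = 3413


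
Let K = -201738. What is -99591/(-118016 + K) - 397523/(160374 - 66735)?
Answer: -16826281099/4277349258 ≈ -3.9338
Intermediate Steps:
-99591/(-118016 + K) - 397523/(160374 - 66735) = -99591/(-118016 - 201738) - 397523/(160374 - 66735) = -99591/(-319754) - 397523/93639 = -99591*(-1/319754) - 397523*1/93639 = 99591/319754 - 56789/13377 = -16826281099/4277349258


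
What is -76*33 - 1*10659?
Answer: -13167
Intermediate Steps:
-76*33 - 1*10659 = -2508 - 10659 = -13167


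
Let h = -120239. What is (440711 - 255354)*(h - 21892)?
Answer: -26344975767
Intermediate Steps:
(440711 - 255354)*(h - 21892) = (440711 - 255354)*(-120239 - 21892) = 185357*(-142131) = -26344975767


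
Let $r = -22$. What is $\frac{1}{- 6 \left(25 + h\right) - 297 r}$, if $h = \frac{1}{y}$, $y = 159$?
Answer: $\frac{53}{338350} \approx 0.00015664$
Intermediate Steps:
$h = \frac{1}{159} \approx 0.0062893$
$\frac{1}{- 6 \left(25 + h\right) - 297 r} = \frac{1}{- 6 \left(25 + \frac{1}{159}\right) - -6534} = \frac{1}{\left(-6\right) \frac{3976}{159} + 6534} = \frac{1}{- \frac{7952}{53} + 6534} = \frac{1}{\frac{338350}{53}} = \frac{53}{338350}$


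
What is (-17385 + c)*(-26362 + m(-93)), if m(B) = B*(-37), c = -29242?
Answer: 1068737467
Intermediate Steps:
m(B) = -37*B
(-17385 + c)*(-26362 + m(-93)) = (-17385 - 29242)*(-26362 - 37*(-93)) = -46627*(-26362 + 3441) = -46627*(-22921) = 1068737467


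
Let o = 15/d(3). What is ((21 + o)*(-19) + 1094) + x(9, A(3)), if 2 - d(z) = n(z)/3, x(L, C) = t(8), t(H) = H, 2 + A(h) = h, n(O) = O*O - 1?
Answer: 2261/2 ≈ 1130.5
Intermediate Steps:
n(O) = -1 + O² (n(O) = O² - 1 = -1 + O²)
A(h) = -2 + h
x(L, C) = 8
d(z) = 7/3 - z²/3 (d(z) = 2 - (-1 + z²)/3 = 2 - (-⅓ + z²/3) = 2 + (⅓ - z²/3) = 7/3 - z²/3)
o = -45/2 (o = 15/(7/3 - ⅓*3²) = 15/(7/3 - ⅓*9) = 15/(7/3 - 3) = 15/(-⅔) = 15*(-3/2) = -45/2 ≈ -22.500)
((21 + o)*(-19) + 1094) + x(9, A(3)) = ((21 - 45/2)*(-19) + 1094) + 8 = (-3/2*(-19) + 1094) + 8 = (57/2 + 1094) + 8 = 2245/2 + 8 = 2261/2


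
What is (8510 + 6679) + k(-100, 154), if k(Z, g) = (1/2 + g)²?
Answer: 156237/4 ≈ 39059.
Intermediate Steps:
k(Z, g) = (½ + g)² (k(Z, g) = (1*(½) + g)² = (½ + g)²)
(8510 + 6679) + k(-100, 154) = (8510 + 6679) + (1 + 2*154)²/4 = 15189 + (1 + 308)²/4 = 15189 + (¼)*309² = 15189 + (¼)*95481 = 15189 + 95481/4 = 156237/4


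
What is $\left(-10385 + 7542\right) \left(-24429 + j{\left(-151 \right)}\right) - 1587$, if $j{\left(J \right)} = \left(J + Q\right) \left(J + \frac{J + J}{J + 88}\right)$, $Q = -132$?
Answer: $- \frac{3035531279}{63} \approx -4.8183 \cdot 10^{7}$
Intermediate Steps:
$j{\left(J \right)} = \left(-132 + J\right) \left(J + \frac{2 J}{88 + J}\right)$ ($j{\left(J \right)} = \left(J - 132\right) \left(J + \frac{J + J}{J + 88}\right) = \left(-132 + J\right) \left(J + \frac{2 J}{88 + J}\right)$)
$\left(-10385 + 7542\right) \left(-24429 + j{\left(-151 \right)}\right) - 1587 = \left(-10385 + 7542\right) \left(-24429 - \frac{151 \left(-11880 + \left(-151\right)^{2} - -6342\right)}{88 - 151}\right) - 1587 = - 2843 \left(-24429 - \frac{151 \left(-11880 + 22801 + 6342\right)}{-63}\right) - 1587 = - 2843 \left(-24429 - \left(- \frac{151}{63}\right) 17263\right) - 1587 = - 2843 \left(-24429 + \frac{2606713}{63}\right) - 1587 = \left(-2843\right) \frac{1067686}{63} - 1587 = - \frac{3035431298}{63} - 1587 = - \frac{3035531279}{63}$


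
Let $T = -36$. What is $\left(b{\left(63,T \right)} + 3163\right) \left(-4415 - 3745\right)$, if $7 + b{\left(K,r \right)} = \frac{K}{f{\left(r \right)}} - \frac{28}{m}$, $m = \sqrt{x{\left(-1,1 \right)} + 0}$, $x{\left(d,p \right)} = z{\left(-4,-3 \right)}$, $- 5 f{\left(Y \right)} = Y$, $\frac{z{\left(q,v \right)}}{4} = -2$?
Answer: $-25824360 - 57120 i \sqrt{2} \approx -2.5824 \cdot 10^{7} - 80780.0 i$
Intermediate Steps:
$z{\left(q,v \right)} = -8$ ($z{\left(q,v \right)} = 4 \left(-2\right) = -8$)
$f{\left(Y \right)} = - \frac{Y}{5}$
$x{\left(d,p \right)} = -8$
$m = 2 i \sqrt{2}$ ($m = \sqrt{-8 + 0} = \sqrt{-8} = 2 i \sqrt{2} \approx 2.8284 i$)
$b{\left(K,r \right)} = -7 - \frac{5 K}{r} + 7 i \sqrt{2}$ ($b{\left(K,r \right)} = -7 + \left(\frac{K}{\left(- \frac{1}{5}\right) r} - \frac{28}{2 i \sqrt{2}}\right) = -7 + \left(K \left(- \frac{5}{r}\right) - 28 \left(- \frac{i \sqrt{2}}{4}\right)\right) = -7 - \left(- 7 i \sqrt{2} + \frac{5 K}{r}\right) = -7 - \frac{5 K}{r} + 7 i \sqrt{2}$)
$\left(b{\left(63,T \right)} + 3163\right) \left(-4415 - 3745\right) = \left(\left(-7 - \frac{315}{-36} + 7 i \sqrt{2}\right) + 3163\right) \left(-4415 - 3745\right) = \left(\left(-7 - 315 \left(- \frac{1}{36}\right) + 7 i \sqrt{2}\right) + 3163\right) \left(-8160\right) = \left(\left(-7 + \frac{35}{4} + 7 i \sqrt{2}\right) + 3163\right) \left(-8160\right) = \left(\left(\frac{7}{4} + 7 i \sqrt{2}\right) + 3163\right) \left(-8160\right) = \left(\frac{12659}{4} + 7 i \sqrt{2}\right) \left(-8160\right) = -25824360 - 57120 i \sqrt{2}$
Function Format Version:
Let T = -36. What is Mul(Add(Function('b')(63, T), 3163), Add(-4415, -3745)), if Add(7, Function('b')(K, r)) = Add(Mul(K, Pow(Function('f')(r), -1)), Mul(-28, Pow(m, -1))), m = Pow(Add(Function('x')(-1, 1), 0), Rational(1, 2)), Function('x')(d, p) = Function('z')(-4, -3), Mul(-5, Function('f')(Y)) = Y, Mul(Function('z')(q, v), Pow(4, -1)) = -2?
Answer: Add(-25824360, Mul(-57120, I, Pow(2, Rational(1, 2)))) ≈ Add(-2.5824e+7, Mul(-80780., I))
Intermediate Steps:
Function('z')(q, v) = -8 (Function('z')(q, v) = Mul(4, -2) = -8)
Function('f')(Y) = Mul(Rational(-1, 5), Y)
Function('x')(d, p) = -8
m = Mul(2, I, Pow(2, Rational(1, 2))) (m = Pow(Add(-8, 0), Rational(1, 2)) = Pow(-8, Rational(1, 2)) = Mul(2, I, Pow(2, Rational(1, 2))) ≈ Mul(2.8284, I))
Function('b')(K, r) = Add(-7, Mul(-5, K, Pow(r, -1)), Mul(7, I, Pow(2, Rational(1, 2)))) (Function('b')(K, r) = Add(-7, Add(Mul(K, Pow(Mul(Rational(-1, 5), r), -1)), Mul(-28, Pow(Mul(2, I, Pow(2, Rational(1, 2))), -1)))) = Add(-7, Add(Mul(K, Mul(-5, Pow(r, -1))), Mul(-28, Mul(Rational(-1, 4), I, Pow(2, Rational(1, 2)))))) = Add(-7, Add(Mul(-5, K, Pow(r, -1)), Mul(7, I, Pow(2, Rational(1, 2))))) = Add(-7, Mul(-5, K, Pow(r, -1)), Mul(7, I, Pow(2, Rational(1, 2)))))
Mul(Add(Function('b')(63, T), 3163), Add(-4415, -3745)) = Mul(Add(Add(-7, Mul(-5, 63, Pow(-36, -1)), Mul(7, I, Pow(2, Rational(1, 2)))), 3163), Add(-4415, -3745)) = Mul(Add(Add(-7, Mul(-5, 63, Rational(-1, 36)), Mul(7, I, Pow(2, Rational(1, 2)))), 3163), -8160) = Mul(Add(Add(-7, Rational(35, 4), Mul(7, I, Pow(2, Rational(1, 2)))), 3163), -8160) = Mul(Add(Add(Rational(7, 4), Mul(7, I, Pow(2, Rational(1, 2)))), 3163), -8160) = Mul(Add(Rational(12659, 4), Mul(7, I, Pow(2, Rational(1, 2)))), -8160) = Add(-25824360, Mul(-57120, I, Pow(2, Rational(1, 2))))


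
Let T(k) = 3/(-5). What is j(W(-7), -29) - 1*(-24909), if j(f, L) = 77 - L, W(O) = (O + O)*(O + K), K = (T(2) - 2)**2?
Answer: 25015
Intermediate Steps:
T(k) = -3/5 (T(k) = 3*(-1/5) = -3/5)
K = 169/25 (K = (-3/5 - 2)**2 = (-13/5)**2 = 169/25 ≈ 6.7600)
W(O) = 2*O*(169/25 + O) (W(O) = (O + O)*(O + 169/25) = (2*O)*(169/25 + O) = 2*O*(169/25 + O))
j(W(-7), -29) - 1*(-24909) = (77 - 1*(-29)) - 1*(-24909) = (77 + 29) + 24909 = 106 + 24909 = 25015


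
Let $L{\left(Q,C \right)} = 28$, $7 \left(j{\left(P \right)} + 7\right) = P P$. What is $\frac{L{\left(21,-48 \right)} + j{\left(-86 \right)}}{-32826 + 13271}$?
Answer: $- \frac{7543}{136885} \approx -0.055105$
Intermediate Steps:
$j{\left(P \right)} = -7 + \frac{P^{2}}{7}$ ($j{\left(P \right)} = -7 + \frac{P P}{7} = -7 + \frac{P^{2}}{7}$)
$\frac{L{\left(21,-48 \right)} + j{\left(-86 \right)}}{-32826 + 13271} = \frac{28 - \left(7 - \frac{\left(-86\right)^{2}}{7}\right)}{-32826 + 13271} = \frac{28 + \left(-7 + \frac{1}{7} \cdot 7396\right)}{-19555} = \left(28 + \left(-7 + \frac{7396}{7}\right)\right) \left(- \frac{1}{19555}\right) = \left(28 + \frac{7347}{7}\right) \left(- \frac{1}{19555}\right) = \frac{7543}{7} \left(- \frac{1}{19555}\right) = - \frac{7543}{136885}$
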